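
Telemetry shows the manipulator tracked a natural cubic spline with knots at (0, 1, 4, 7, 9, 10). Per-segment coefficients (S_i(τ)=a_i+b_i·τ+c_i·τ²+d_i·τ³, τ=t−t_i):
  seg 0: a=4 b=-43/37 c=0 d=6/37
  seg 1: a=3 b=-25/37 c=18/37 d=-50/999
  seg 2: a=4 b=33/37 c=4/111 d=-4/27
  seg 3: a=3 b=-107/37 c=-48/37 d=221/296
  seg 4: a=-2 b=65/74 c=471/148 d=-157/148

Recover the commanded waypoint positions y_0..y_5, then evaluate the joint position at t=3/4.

y_0=4 y_1=3 y_2=4 y_3=3 y_4=-2 y_5=1
S(3/4) = 3785/1184

y_0 = S_0(0) = a_0 = 4
y_1 = S_1(0) = a_1 = 3
y_2 = S_2(0) = a_2 = 4
y_3 = S_3(0) = a_3 = 3
y_4 = S_4(0) = a_4 = -2
y_5 = S_4(1) = 1
t_q=3/4 is in segment 0 (τ=3/4); S_0(τ)=3785/1184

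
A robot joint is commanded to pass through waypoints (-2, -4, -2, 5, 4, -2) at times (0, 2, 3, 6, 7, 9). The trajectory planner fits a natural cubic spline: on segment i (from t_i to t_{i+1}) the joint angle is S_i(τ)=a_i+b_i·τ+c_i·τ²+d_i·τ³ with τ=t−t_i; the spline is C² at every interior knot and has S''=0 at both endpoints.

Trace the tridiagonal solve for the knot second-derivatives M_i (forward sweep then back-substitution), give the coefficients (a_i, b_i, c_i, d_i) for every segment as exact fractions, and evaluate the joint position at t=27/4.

  seg 0: a=-2 b=-11033/5655 c=0 d=2689/11310
  seg 1: a=-4 b=5101/5655 c=2689/1885 d=-1858/5655
  seg 2: a=-2 b=15661/5655 c=831/1885 d=-17/87
  seg 3: a=5 b=784/5655 c=-2484/1885 d=1013/5655
  seg 4: a=4 b=-11081/5655 c=-1471/1885 d=1471/11310
S(27/4) = 535437/120640

Δ: Δ0=-1, Δ1=2, Δ2=7/3, Δ3=-1, Δ4=-3
row 1: diag=6, rhs=18; c'=1/6, d'=3
row 2: denom=8−1·1/6=47/6; d'=(2−1·3)/(47/6)=-6/47
row 3: denom=8−3·18/47=322/47; d'=(-20−3·-6/47)/(322/47)=-461/161
row 4: denom=6−1·47/322=1885/322; d'=(-12−1·-461/161)/(1885/322)=-2942/1885
back: M4=-2942/1885
back: M3=-461/161−47/322·-2942/1885=-4968/1885
back: M2=-6/47−18/47·-4968/1885=1662/1885
back: M1=3−1/6·1662/1885=5378/1885
M: M0=0, M1=5378/1885, M2=1662/1885, M3=-4968/1885, M4=-2942/1885, M5=0
seg 0: a=-2, c=M0/2=0, d=(M1−M0)/(6·2)=2689/11310, b=Δ0−h0·(2M0+M1)/6=-11033/5655
seg 1: a=-4, c=M1/2=2689/1885, d=(M2−M1)/(6·1)=-1858/5655, b=Δ1−h1·(2M1+M2)/6=5101/5655
seg 2: a=-2, c=M2/2=831/1885, d=(M3−M2)/(6·3)=-17/87, b=Δ2−h2·(2M2+M3)/6=15661/5655
seg 3: a=5, c=M3/2=-2484/1885, d=(M4−M3)/(6·1)=1013/5655, b=Δ3−h3·(2M3+M4)/6=784/5655
seg 4: a=4, c=M4/2=-1471/1885, d=(M5−M4)/(6·2)=1471/11310, b=Δ4−h4·(2M4+M5)/6=-11081/5655
t_q=27/4 → seg 3, τ=3/4; S=5+784/5655·τ+-2484/1885·τ²+1013/5655·τ³=535437/120640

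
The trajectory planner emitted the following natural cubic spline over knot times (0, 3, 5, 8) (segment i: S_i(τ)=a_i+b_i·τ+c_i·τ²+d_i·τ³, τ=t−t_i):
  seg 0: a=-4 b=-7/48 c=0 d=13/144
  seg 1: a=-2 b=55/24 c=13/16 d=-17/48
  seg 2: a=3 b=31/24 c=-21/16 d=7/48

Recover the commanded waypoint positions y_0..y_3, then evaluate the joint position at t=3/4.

y_0=-4 y_1=-2 y_2=3 y_3=-1
S(3/4) = -4169/1024

y_0 = S_0(0) = a_0 = -4
y_1 = S_1(0) = a_1 = -2
y_2 = S_2(0) = a_2 = 3
y_3 = S_2(3) = -1
t_q=3/4 is in segment 0 (τ=3/4); S_0(τ)=-4169/1024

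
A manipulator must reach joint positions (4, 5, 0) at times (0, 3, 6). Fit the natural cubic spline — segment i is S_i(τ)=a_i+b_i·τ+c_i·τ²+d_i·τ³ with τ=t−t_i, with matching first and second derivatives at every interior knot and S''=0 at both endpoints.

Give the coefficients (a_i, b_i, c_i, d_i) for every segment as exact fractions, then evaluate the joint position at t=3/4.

  seg 0: a=4 b=5/6 c=0 d=-1/18
  seg 1: a=5 b=-2/3 c=-1/2 d=1/18
S(3/4) = 589/128

Δ: Δ0=1/3, Δ1=-5/3
row 1: diag=12, rhs=-12; c'=1/4, d'=-1
back: M1=-1
M: M0=0, M1=-1, M2=0
seg 0: a=4, c=M0/2=0, d=(M1−M0)/(6·3)=-1/18, b=Δ0−h0·(2M0+M1)/6=5/6
seg 1: a=5, c=M1/2=-1/2, d=(M2−M1)/(6·3)=1/18, b=Δ1−h1·(2M1+M2)/6=-2/3
t_q=3/4 → seg 0, τ=3/4; S=4+5/6·τ+0·τ²+-1/18·τ³=589/128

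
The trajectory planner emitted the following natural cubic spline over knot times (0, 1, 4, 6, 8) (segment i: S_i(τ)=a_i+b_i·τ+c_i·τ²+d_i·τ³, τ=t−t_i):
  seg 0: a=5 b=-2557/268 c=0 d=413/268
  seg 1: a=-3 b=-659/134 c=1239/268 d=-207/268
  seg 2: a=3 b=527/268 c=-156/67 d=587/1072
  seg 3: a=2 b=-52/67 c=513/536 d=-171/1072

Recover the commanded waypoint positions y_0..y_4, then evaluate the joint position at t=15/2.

y_0=5 y_1=-3 y_2=3 y_3=2 y_4=3
S(15/2) = 21019/8576

y_0 = S_0(0) = a_0 = 5
y_1 = S_1(0) = a_1 = -3
y_2 = S_2(0) = a_2 = 3
y_3 = S_3(0) = a_3 = 2
y_4 = S_3(2) = 3
t_q=15/2 is in segment 3 (τ=3/2); S_3(τ)=21019/8576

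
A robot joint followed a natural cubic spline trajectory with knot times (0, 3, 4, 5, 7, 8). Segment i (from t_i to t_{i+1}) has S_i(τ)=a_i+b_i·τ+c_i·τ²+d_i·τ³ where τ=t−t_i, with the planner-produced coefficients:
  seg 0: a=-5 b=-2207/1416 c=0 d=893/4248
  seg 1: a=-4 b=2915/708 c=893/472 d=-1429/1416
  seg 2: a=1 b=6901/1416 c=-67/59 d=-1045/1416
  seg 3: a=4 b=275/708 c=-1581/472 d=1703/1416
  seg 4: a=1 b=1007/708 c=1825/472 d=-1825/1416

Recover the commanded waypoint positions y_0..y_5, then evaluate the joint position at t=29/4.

y_0=-5 y_1=-4 y_2=1 y_3=4 y_4=1 y_5=5
S(29/4) = 47641/30208

y_0 = S_0(0) = a_0 = -5
y_1 = S_1(0) = a_1 = -4
y_2 = S_2(0) = a_2 = 1
y_3 = S_3(0) = a_3 = 4
y_4 = S_4(0) = a_4 = 1
y_5 = S_4(1) = 5
t_q=29/4 is in segment 4 (τ=1/4); S_4(τ)=47641/30208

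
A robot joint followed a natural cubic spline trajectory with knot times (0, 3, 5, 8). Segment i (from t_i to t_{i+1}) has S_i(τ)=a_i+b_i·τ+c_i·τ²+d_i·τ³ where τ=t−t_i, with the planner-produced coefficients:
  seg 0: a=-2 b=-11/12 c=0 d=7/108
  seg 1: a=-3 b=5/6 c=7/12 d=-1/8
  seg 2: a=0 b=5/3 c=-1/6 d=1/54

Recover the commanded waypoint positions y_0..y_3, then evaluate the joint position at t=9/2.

y_0=-2 y_1=-3 y_2=0 y_3=4
S(9/2) = -55/64

y_0 = S_0(0) = a_0 = -2
y_1 = S_1(0) = a_1 = -3
y_2 = S_2(0) = a_2 = 0
y_3 = S_2(3) = 4
t_q=9/2 is in segment 1 (τ=3/2); S_1(τ)=-55/64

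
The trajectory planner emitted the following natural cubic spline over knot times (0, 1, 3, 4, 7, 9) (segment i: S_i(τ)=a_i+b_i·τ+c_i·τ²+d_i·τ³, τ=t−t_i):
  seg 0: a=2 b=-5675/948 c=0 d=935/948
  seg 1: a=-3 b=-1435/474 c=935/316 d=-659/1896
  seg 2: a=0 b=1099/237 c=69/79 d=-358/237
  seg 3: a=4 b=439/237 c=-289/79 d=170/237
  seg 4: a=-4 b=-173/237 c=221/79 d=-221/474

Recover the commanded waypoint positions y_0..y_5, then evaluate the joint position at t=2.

y_0=2 y_1=-3 y_2=0 y_3=4 y_4=-4 y_5=2
S(2) = -2159/632

y_0 = S_0(0) = a_0 = 2
y_1 = S_1(0) = a_1 = -3
y_2 = S_2(0) = a_2 = 0
y_3 = S_3(0) = a_3 = 4
y_4 = S_4(0) = a_4 = -4
y_5 = S_4(2) = 2
t_q=2 is in segment 1 (τ=1); S_1(τ)=-2159/632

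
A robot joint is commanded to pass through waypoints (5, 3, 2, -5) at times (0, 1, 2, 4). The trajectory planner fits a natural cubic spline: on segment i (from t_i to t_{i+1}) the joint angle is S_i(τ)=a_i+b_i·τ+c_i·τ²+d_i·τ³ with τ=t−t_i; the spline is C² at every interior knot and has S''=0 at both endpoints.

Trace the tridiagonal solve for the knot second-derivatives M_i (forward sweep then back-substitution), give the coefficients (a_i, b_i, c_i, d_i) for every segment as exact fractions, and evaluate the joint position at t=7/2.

Δ: Δ0=-2, Δ1=-1, Δ2=-7/2
row 1: diag=4, rhs=6; c'=1/4, d'=3/2
row 2: denom=6−1·1/4=23/4; d'=(-15−1·3/2)/(23/4)=-66/23
back: M2=-66/23
back: M1=3/2−1/4·-66/23=51/23
M: M0=0, M1=51/23, M2=-66/23, M3=0
seg 0: a=5, c=M0/2=0, d=(M1−M0)/(6·1)=17/46, b=Δ0−h0·(2M0+M1)/6=-109/46
seg 1: a=3, c=M1/2=51/46, d=(M2−M1)/(6·1)=-39/46, b=Δ1−h1·(2M1+M2)/6=-29/23
seg 2: a=2, c=M2/2=-33/23, d=(M3−M2)/(6·2)=11/46, b=Δ2−h2·(2M2+M3)/6=-73/46
t_q=7/2 → seg 2, τ=3/2; S=2+-73/46·τ+-33/23·τ²+11/46·τ³=-1031/368

  seg 0: a=5 b=-109/46 c=0 d=17/46
  seg 1: a=3 b=-29/23 c=51/46 d=-39/46
  seg 2: a=2 b=-73/46 c=-33/23 d=11/46
S(7/2) = -1031/368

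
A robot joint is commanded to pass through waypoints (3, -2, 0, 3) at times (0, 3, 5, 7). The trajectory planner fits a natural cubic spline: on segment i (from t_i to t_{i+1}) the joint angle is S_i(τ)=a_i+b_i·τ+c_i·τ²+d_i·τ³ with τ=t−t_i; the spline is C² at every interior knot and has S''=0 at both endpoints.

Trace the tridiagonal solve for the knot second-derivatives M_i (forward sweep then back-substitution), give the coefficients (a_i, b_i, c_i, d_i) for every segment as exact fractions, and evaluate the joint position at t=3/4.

  seg 0: a=3 b=-563/228 c=0 d=61/684
  seg 1: a=-2 b=-7/114 c=61/76 d=-31/228
  seg 2: a=0 b=173/114 c=-1/76 d=1/456
S(3/4) = 5767/4864

Δ: Δ0=-5/3, Δ1=1, Δ2=3/2
row 1: diag=10, rhs=16; c'=1/5, d'=8/5
row 2: denom=8−2·1/5=38/5; d'=(3−2·8/5)/(38/5)=-1/38
back: M2=-1/38
back: M1=8/5−1/5·-1/38=61/38
M: M0=0, M1=61/38, M2=-1/38, M3=0
seg 0: a=3, c=M0/2=0, d=(M1−M0)/(6·3)=61/684, b=Δ0−h0·(2M0+M1)/6=-563/228
seg 1: a=-2, c=M1/2=61/76, d=(M2−M1)/(6·2)=-31/228, b=Δ1−h1·(2M1+M2)/6=-7/114
seg 2: a=0, c=M2/2=-1/76, d=(M3−M2)/(6·2)=1/456, b=Δ2−h2·(2M2+M3)/6=173/114
t_q=3/4 → seg 0, τ=3/4; S=3+-563/228·τ+0·τ²+61/684·τ³=5767/4864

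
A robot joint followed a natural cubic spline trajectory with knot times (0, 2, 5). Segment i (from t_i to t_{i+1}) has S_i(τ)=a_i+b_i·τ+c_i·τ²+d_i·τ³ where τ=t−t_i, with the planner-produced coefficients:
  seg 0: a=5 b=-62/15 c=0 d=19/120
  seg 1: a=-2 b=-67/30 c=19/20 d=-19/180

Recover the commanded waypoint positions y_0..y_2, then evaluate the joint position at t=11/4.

y_0=5 y_1=-2 y_2=-3
S(11/4) = -4077/1280

y_0 = S_0(0) = a_0 = 5
y_1 = S_1(0) = a_1 = -2
y_2 = S_1(3) = -3
t_q=11/4 is in segment 1 (τ=3/4); S_1(τ)=-4077/1280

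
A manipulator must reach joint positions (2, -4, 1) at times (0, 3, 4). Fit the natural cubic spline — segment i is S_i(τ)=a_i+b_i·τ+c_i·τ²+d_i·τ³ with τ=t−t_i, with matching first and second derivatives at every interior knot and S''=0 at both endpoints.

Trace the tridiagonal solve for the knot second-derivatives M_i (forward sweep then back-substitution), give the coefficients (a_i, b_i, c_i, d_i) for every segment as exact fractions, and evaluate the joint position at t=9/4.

Δ: Δ0=-2, Δ1=5
row 1: diag=8, rhs=42; c'=1/8, d'=21/4
back: M1=21/4
M: M0=0, M1=21/4, M2=0
seg 0: a=2, c=M0/2=0, d=(M1−M0)/(6·3)=7/24, b=Δ0−h0·(2M0+M1)/6=-37/8
seg 1: a=-4, c=M1/2=21/8, d=(M2−M1)/(6·1)=-7/8, b=Δ1−h1·(2M1+M2)/6=13/4
t_q=9/4 → seg 0, τ=9/4; S=2+-37/8·τ+0·τ²+7/24·τ³=-2603/512

  seg 0: a=2 b=-37/8 c=0 d=7/24
  seg 1: a=-4 b=13/4 c=21/8 d=-7/8
S(9/4) = -2603/512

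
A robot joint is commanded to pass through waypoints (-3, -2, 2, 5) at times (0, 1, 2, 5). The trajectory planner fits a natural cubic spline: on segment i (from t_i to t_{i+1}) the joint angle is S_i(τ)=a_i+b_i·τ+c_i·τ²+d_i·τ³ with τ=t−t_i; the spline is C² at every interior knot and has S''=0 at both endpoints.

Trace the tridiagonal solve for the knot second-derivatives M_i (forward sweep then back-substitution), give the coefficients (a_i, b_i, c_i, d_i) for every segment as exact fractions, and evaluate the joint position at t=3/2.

Δ: Δ0=1, Δ1=4, Δ2=1
row 1: diag=4, rhs=18; c'=1/4, d'=9/2
row 2: denom=8−1·1/4=31/4; d'=(-18−1·9/2)/(31/4)=-90/31
back: M2=-90/31
back: M1=9/2−1/4·-90/31=162/31
M: M0=0, M1=162/31, M2=-90/31, M3=0
seg 0: a=-3, c=M0/2=0, d=(M1−M0)/(6·1)=27/31, b=Δ0−h0·(2M0+M1)/6=4/31
seg 1: a=-2, c=M1/2=81/31, d=(M2−M1)/(6·1)=-42/31, b=Δ1−h1·(2M1+M2)/6=85/31
seg 2: a=2, c=M2/2=-45/31, d=(M3−M2)/(6·3)=5/31, b=Δ2−h2·(2M2+M3)/6=121/31
t_q=3/2 → seg 1, τ=1/2; S=-2+85/31·τ+81/31·τ²+-42/31·τ³=-9/62

  seg 0: a=-3 b=4/31 c=0 d=27/31
  seg 1: a=-2 b=85/31 c=81/31 d=-42/31
  seg 2: a=2 b=121/31 c=-45/31 d=5/31
S(3/2) = -9/62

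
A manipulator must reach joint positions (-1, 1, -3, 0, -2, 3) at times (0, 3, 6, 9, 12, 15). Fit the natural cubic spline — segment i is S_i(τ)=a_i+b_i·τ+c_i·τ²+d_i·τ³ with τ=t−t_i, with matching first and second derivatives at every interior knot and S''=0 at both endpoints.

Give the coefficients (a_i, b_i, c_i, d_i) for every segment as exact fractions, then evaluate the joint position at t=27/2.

  seg 0: a=-1 b=886/627 c=0 d=-52/627
  seg 1: a=1 b=-518/627 c=-156/209 d=362/1881
  seg 2: a=-3 b=-68/627 c=206/209 d=-61/297
  seg 3: a=0 b=163/627 c=-541/627 d=1042/5643
  seg 4: a=-2 b=43/627 c=167/209 d=-167/1881
S(27/2) = -667/1672

Δ: Δ0=2/3, Δ1=-4/3, Δ2=1, Δ3=-2/3, Δ4=5/3
row 1: diag=12, rhs=-12; c'=1/4, d'=-1
row 2: denom=12−3·1/4=45/4; d'=(14−3·-1)/(45/4)=68/45
row 3: denom=12−3·4/15=56/5; d'=(-10−3·68/45)/(56/5)=-109/84
row 4: denom=12−3·15/56=627/56; d'=(14−3·-109/84)/(627/56)=334/209
back: M4=334/209
back: M3=-109/84−15/56·334/209=-1082/627
back: M2=68/45−4/15·-1082/627=412/209
back: M1=-1−1/4·412/209=-312/209
M: M0=0, M1=-312/209, M2=412/209, M3=-1082/627, M4=334/209, M5=0
seg 0: a=-1, c=M0/2=0, d=(M1−M0)/(6·3)=-52/627, b=Δ0−h0·(2M0+M1)/6=886/627
seg 1: a=1, c=M1/2=-156/209, d=(M2−M1)/(6·3)=362/1881, b=Δ1−h1·(2M1+M2)/6=-518/627
seg 2: a=-3, c=M2/2=206/209, d=(M3−M2)/(6·3)=-61/297, b=Δ2−h2·(2M2+M3)/6=-68/627
seg 3: a=0, c=M3/2=-541/627, d=(M4−M3)/(6·3)=1042/5643, b=Δ3−h3·(2M3+M4)/6=163/627
seg 4: a=-2, c=M4/2=167/209, d=(M5−M4)/(6·3)=-167/1881, b=Δ4−h4·(2M4+M5)/6=43/627
t_q=27/2 → seg 4, τ=3/2; S=-2+43/627·τ+167/209·τ²+-167/1881·τ³=-667/1672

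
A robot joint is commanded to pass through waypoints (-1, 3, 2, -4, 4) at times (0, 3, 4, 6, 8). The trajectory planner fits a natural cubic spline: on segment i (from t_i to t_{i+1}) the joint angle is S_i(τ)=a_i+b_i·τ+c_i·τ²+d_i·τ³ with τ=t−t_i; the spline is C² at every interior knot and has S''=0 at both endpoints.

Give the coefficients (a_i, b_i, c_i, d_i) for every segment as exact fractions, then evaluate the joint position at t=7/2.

Δ: Δ0=4/3, Δ1=-1, Δ2=-3, Δ3=4
row 1: diag=8, rhs=-14; c'=1/8, d'=-7/4
row 2: denom=6−1·1/8=47/8; d'=(-12−1·-7/4)/(47/8)=-82/47
row 3: denom=8−2·16/47=344/47; d'=(42−2·-82/47)/(344/47)=1069/172
back: M3=1069/172
back: M2=-82/47−16/47·1069/172=-166/43
back: M1=-7/4−1/8·-166/43=-109/86
M: M0=0, M1=-109/86, M2=-166/43, M3=1069/172, M4=0
seg 0: a=-1, c=M0/2=0, d=(M1−M0)/(6·3)=-109/1548, b=Δ0−h0·(2M0+M1)/6=1015/516
seg 1: a=3, c=M1/2=-109/172, d=(M2−M1)/(6·1)=-223/516, b=Δ1−h1·(2M1+M2)/6=17/258
seg 2: a=2, c=M2/2=-83/43, d=(M3−M2)/(6·2)=1733/2064, b=Δ2−h2·(2M2+M3)/6=-1289/516
seg 3: a=-4, c=M3/2=1069/344, d=(M4−M3)/(6·2)=-1069/2064, b=Δ3−h3·(2M3+M4)/6=-37/258
t_q=7/2 → seg 1, τ=1/2; S=3+17/258·τ+-109/172·τ²+-223/516·τ³=3881/1376

  seg 0: a=-1 b=1015/516 c=0 d=-109/1548
  seg 1: a=3 b=17/258 c=-109/172 d=-223/516
  seg 2: a=2 b=-1289/516 c=-83/43 d=1733/2064
  seg 3: a=-4 b=-37/258 c=1069/344 d=-1069/2064
S(7/2) = 3881/1376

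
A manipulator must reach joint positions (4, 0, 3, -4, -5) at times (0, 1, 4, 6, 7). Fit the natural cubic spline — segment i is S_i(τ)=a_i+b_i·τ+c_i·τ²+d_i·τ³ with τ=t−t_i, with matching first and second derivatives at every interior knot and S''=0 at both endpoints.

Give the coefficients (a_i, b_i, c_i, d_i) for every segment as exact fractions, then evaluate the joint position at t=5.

Δ: Δ0=-4, Δ1=1, Δ2=-7/2, Δ3=-1
row 1: diag=8, rhs=30; c'=3/8, d'=15/4
row 2: denom=10−3·3/8=71/8; d'=(-27−3·15/4)/(71/8)=-306/71
row 3: denom=6−2·16/71=394/71; d'=(15−2·-306/71)/(394/71)=1677/394
back: M3=1677/394
back: M2=-306/71−16/71·1677/394=-1038/197
back: M1=15/4−3/8·-1038/197=1128/197
M: M0=0, M1=1128/197, M2=-1038/197, M3=1677/394, M4=0
seg 0: a=4, c=M0/2=0, d=(M1−M0)/(6·1)=188/197, b=Δ0−h0·(2M0+M1)/6=-976/197
seg 1: a=0, c=M1/2=564/197, d=(M2−M1)/(6·3)=-361/591, b=Δ1−h1·(2M1+M2)/6=-412/197
seg 2: a=3, c=M2/2=-519/197, d=(M3−M2)/(6·2)=1251/1576, b=Δ2−h2·(2M2+M3)/6=-277/197
seg 3: a=-4, c=M3/2=1677/788, d=(M4−M3)/(6·1)=-559/788, b=Δ3−h3·(2M3+M4)/6=-953/394
t_q=5 → seg 2, τ=1; S=3+-277/197·τ+-519/197·τ²+1251/1576·τ³=-389/1576

  seg 0: a=4 b=-976/197 c=0 d=188/197
  seg 1: a=0 b=-412/197 c=564/197 d=-361/591
  seg 2: a=3 b=-277/197 c=-519/197 d=1251/1576
  seg 3: a=-4 b=-953/394 c=1677/788 d=-559/788
S(5) = -389/1576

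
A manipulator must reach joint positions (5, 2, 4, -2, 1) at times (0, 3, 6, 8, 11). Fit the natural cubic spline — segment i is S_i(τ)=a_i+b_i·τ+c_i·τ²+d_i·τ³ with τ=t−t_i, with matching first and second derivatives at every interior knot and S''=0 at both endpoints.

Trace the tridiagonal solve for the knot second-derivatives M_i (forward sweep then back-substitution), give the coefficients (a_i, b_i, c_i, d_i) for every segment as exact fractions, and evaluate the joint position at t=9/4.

  seg 0: a=5 b=-108/59 c=0 d=49/531
  seg 1: a=2 b=39/59 c=49/59 d=-440/1593
  seg 2: a=4 b=-107/59 c=-293/177 d=94/177
  seg 3: a=-2 b=-365/177 c=271/177 d=-271/1593
S(9/4) = 7297/3776

Δ: Δ0=-1, Δ1=2/3, Δ2=-3, Δ3=1
row 1: diag=12, rhs=10; c'=1/4, d'=5/6
row 2: denom=10−3·1/4=37/4; d'=(-22−3·5/6)/(37/4)=-98/37
row 3: denom=10−2·8/37=354/37; d'=(24−2·-98/37)/(354/37)=542/177
back: M3=542/177
back: M2=-98/37−8/37·542/177=-586/177
back: M1=5/6−1/4·-586/177=98/59
M: M0=0, M1=98/59, M2=-586/177, M3=542/177, M4=0
seg 0: a=5, c=M0/2=0, d=(M1−M0)/(6·3)=49/531, b=Δ0−h0·(2M0+M1)/6=-108/59
seg 1: a=2, c=M1/2=49/59, d=(M2−M1)/(6·3)=-440/1593, b=Δ1−h1·(2M1+M2)/6=39/59
seg 2: a=4, c=M2/2=-293/177, d=(M3−M2)/(6·2)=94/177, b=Δ2−h2·(2M2+M3)/6=-107/59
seg 3: a=-2, c=M3/2=271/177, d=(M4−M3)/(6·3)=-271/1593, b=Δ3−h3·(2M3+M4)/6=-365/177
t_q=9/4 → seg 0, τ=9/4; S=5+-108/59·τ+0·τ²+49/531·τ³=7297/3776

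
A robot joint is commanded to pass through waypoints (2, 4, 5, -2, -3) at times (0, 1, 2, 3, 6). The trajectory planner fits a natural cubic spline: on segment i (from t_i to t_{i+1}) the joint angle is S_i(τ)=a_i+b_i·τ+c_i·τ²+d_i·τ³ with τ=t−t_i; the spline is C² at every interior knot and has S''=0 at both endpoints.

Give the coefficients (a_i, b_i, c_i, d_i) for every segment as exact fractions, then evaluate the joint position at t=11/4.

Δ: Δ0=2, Δ1=1, Δ2=-7, Δ3=-1/3
row 1: diag=4, rhs=-6; c'=1/4, d'=-3/2
row 2: denom=4−1·1/4=15/4; d'=(-48−1·-3/2)/(15/4)=-62/5
row 3: denom=8−1·4/15=116/15; d'=(40−1·-62/5)/(116/15)=393/58
back: M3=393/58
back: M2=-62/5−4/15·393/58=-412/29
back: M1=-3/2−1/4·-412/29=119/58
M: M0=0, M1=119/58, M2=-412/29, M3=393/58, M4=0
seg 0: a=2, c=M0/2=0, d=(M1−M0)/(6·1)=119/348, b=Δ0−h0·(2M0+M1)/6=577/348
seg 1: a=4, c=M1/2=119/116, d=(M2−M1)/(6·1)=-943/348, b=Δ1−h1·(2M1+M2)/6=467/174
seg 2: a=5, c=M2/2=-206/29, d=(M3−M2)/(6·1)=1217/348, b=Δ2−h2·(2M2+M3)/6=-1181/348
seg 3: a=-2, c=M3/2=393/116, d=(M4−M3)/(6·3)=-131/348, b=Δ3−h3·(2M3+M4)/6=-1237/174
t_q=11/4 → seg 2, τ=3/4; S=5+-1181/348·τ+-206/29·τ²+1217/348·τ³=-487/7424

  seg 0: a=2 b=577/348 c=0 d=119/348
  seg 1: a=4 b=467/174 c=119/116 d=-943/348
  seg 2: a=5 b=-1181/348 c=-206/29 d=1217/348
  seg 3: a=-2 b=-1237/174 c=393/116 d=-131/348
S(11/4) = -487/7424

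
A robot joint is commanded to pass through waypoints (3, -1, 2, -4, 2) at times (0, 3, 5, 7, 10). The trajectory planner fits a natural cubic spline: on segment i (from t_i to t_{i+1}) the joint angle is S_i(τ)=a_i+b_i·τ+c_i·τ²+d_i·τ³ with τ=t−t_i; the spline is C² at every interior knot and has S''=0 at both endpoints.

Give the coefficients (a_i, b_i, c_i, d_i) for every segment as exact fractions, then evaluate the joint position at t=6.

  seg 0: a=3 b=-121/45 c=0 d=61/405
  seg 1: a=-1 b=62/45 c=61/45 d=-233/360
  seg 2: a=2 b=-29/30 c=-91/36 d=34/45
  seg 3: a=-4 b=-181/90 c=361/180 d=-361/1620
S(6) = -133/180

Δ: Δ0=-4/3, Δ1=3/2, Δ2=-3, Δ3=2
row 1: diag=10, rhs=17; c'=1/5, d'=17/10
row 2: denom=8−2·1/5=38/5; d'=(-27−2·17/10)/(38/5)=-4
row 3: denom=10−2·5/19=180/19; d'=(30−2·-4)/(180/19)=361/90
back: M3=361/90
back: M2=-4−5/19·361/90=-91/18
back: M1=17/10−1/5·-91/18=122/45
M: M0=0, M1=122/45, M2=-91/18, M3=361/90, M4=0
seg 0: a=3, c=M0/2=0, d=(M1−M0)/(6·3)=61/405, b=Δ0−h0·(2M0+M1)/6=-121/45
seg 1: a=-1, c=M1/2=61/45, d=(M2−M1)/(6·2)=-233/360, b=Δ1−h1·(2M1+M2)/6=62/45
seg 2: a=2, c=M2/2=-91/36, d=(M3−M2)/(6·2)=34/45, b=Δ2−h2·(2M2+M3)/6=-29/30
seg 3: a=-4, c=M3/2=361/180, d=(M4−M3)/(6·3)=-361/1620, b=Δ3−h3·(2M3+M4)/6=-181/90
t_q=6 → seg 2, τ=1; S=2+-29/30·τ+-91/36·τ²+34/45·τ³=-133/180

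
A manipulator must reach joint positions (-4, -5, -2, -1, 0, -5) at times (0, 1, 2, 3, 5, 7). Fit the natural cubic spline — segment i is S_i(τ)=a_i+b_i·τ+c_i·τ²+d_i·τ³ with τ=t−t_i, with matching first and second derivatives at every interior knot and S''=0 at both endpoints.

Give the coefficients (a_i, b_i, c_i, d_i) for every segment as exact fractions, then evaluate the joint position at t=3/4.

  seg 0: a=-4 b=-695/314 c=0 d=381/314
  seg 1: a=-5 b=224/157 c=1143/314 d=-649/314
  seg 2: a=-2 b=787/314 c=-402/157 d=331/314
  seg 3: a=-1 b=86/157 c=189/314 d=-393/1256
  seg 4: a=0 b=-251/314 c=-801/628 d=267/1256
S(3/4) = -103457/20096

Δ: Δ0=-1, Δ1=3, Δ2=1, Δ3=1/2, Δ4=-5/2
row 1: diag=4, rhs=24; c'=1/4, d'=6
row 2: denom=4−1·1/4=15/4; d'=(-12−1·6)/(15/4)=-24/5
row 3: denom=6−1·4/15=86/15; d'=(-3−1·-24/5)/(86/15)=27/86
row 4: denom=8−2·15/43=314/43; d'=(-18−2·27/86)/(314/43)=-801/314
back: M4=-801/314
back: M3=27/86−15/43·-801/314=189/157
back: M2=-24/5−4/15·189/157=-804/157
back: M1=6−1/4·-804/157=1143/157
M: M0=0, M1=1143/157, M2=-804/157, M3=189/157, M4=-801/314, M5=0
seg 0: a=-4, c=M0/2=0, d=(M1−M0)/(6·1)=381/314, b=Δ0−h0·(2M0+M1)/6=-695/314
seg 1: a=-5, c=M1/2=1143/314, d=(M2−M1)/(6·1)=-649/314, b=Δ1−h1·(2M1+M2)/6=224/157
seg 2: a=-2, c=M2/2=-402/157, d=(M3−M2)/(6·1)=331/314, b=Δ2−h2·(2M2+M3)/6=787/314
seg 3: a=-1, c=M3/2=189/314, d=(M4−M3)/(6·2)=-393/1256, b=Δ3−h3·(2M3+M4)/6=86/157
seg 4: a=0, c=M4/2=-801/628, d=(M5−M4)/(6·2)=267/1256, b=Δ4−h4·(2M4+M5)/6=-251/314
t_q=3/4 → seg 0, τ=3/4; S=-4+-695/314·τ+0·τ²+381/314·τ³=-103457/20096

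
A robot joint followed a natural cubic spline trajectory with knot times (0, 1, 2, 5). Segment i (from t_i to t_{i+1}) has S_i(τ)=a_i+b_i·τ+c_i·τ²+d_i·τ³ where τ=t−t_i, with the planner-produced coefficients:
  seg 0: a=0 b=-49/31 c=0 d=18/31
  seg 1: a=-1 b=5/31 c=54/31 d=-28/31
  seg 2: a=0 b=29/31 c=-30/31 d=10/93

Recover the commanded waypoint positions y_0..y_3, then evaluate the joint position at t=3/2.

y_0 = S_0(0) = a_0 = 0
y_1 = S_1(0) = a_1 = -1
y_2 = S_2(0) = a_2 = 0
y_3 = S_2(3) = -3
t_q=3/2 is in segment 1 (τ=1/2); S_1(τ)=-37/62

y_0=0 y_1=-1 y_2=0 y_3=-3
S(3/2) = -37/62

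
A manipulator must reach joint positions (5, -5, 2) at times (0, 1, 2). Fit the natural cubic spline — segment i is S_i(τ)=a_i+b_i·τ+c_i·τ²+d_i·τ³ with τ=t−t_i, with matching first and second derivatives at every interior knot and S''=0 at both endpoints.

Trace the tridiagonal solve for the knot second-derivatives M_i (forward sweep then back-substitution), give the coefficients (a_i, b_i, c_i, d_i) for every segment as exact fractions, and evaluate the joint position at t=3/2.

Δ: Δ0=-10, Δ1=7
row 1: diag=4, rhs=102; c'=1/4, d'=51/2
back: M1=51/2
M: M0=0, M1=51/2, M2=0
seg 0: a=5, c=M0/2=0, d=(M1−M0)/(6·1)=17/4, b=Δ0−h0·(2M0+M1)/6=-57/4
seg 1: a=-5, c=M1/2=51/4, d=(M2−M1)/(6·1)=-17/4, b=Δ1−h1·(2M1+M2)/6=-3/2
t_q=3/2 → seg 1, τ=1/2; S=-5+-3/2·τ+51/4·τ²+-17/4·τ³=-99/32

  seg 0: a=5 b=-57/4 c=0 d=17/4
  seg 1: a=-5 b=-3/2 c=51/4 d=-17/4
S(3/2) = -99/32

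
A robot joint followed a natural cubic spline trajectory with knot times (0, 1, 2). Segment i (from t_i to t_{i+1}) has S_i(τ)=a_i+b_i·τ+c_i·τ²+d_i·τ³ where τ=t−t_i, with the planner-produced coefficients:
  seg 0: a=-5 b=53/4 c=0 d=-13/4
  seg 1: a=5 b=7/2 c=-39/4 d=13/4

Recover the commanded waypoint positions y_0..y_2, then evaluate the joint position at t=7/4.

y_0=-5 y_1=5 y_2=2
S(7/4) = 899/256

y_0 = S_0(0) = a_0 = -5
y_1 = S_1(0) = a_1 = 5
y_2 = S_1(1) = 2
t_q=7/4 is in segment 1 (τ=3/4); S_1(τ)=899/256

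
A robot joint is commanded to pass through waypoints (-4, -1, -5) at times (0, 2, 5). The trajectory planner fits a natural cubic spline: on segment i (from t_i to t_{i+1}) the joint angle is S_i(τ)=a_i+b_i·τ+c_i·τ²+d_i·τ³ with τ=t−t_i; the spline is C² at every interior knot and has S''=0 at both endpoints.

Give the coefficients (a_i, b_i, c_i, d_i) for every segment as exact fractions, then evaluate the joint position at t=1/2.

Δ: Δ0=3/2, Δ1=-4/3
row 1: diag=10, rhs=-17; c'=3/10, d'=-17/10
back: M1=-17/10
M: M0=0, M1=-17/10, M2=0
seg 0: a=-4, c=M0/2=0, d=(M1−M0)/(6·2)=-17/120, b=Δ0−h0·(2M0+M1)/6=31/15
seg 1: a=-1, c=M1/2=-17/20, d=(M2−M1)/(6·3)=17/180, b=Δ1−h1·(2M1+M2)/6=11/30
t_q=1/2 → seg 0, τ=1/2; S=-4+31/15·τ+0·τ²+-17/120·τ³=-191/64

  seg 0: a=-4 b=31/15 c=0 d=-17/120
  seg 1: a=-1 b=11/30 c=-17/20 d=17/180
S(1/2) = -191/64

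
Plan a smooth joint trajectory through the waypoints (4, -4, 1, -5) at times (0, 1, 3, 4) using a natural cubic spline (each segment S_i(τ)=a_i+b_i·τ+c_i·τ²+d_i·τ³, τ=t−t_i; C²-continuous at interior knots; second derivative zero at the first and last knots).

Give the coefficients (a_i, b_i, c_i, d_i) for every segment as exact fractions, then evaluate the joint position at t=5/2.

  seg 0: a=4 b=-21/2 c=0 d=5/2
  seg 1: a=-4 b=-3 c=15/2 d=-19/8
  seg 2: a=1 b=-3/2 c=-27/4 d=9/4
S(5/2) = 23/64

Δ: Δ0=-8, Δ1=5/2, Δ2=-6
row 1: diag=6, rhs=63; c'=1/3, d'=21/2
row 2: denom=6−2·1/3=16/3; d'=(-51−2·21/2)/(16/3)=-27/2
back: M2=-27/2
back: M1=21/2−1/3·-27/2=15
M: M0=0, M1=15, M2=-27/2, M3=0
seg 0: a=4, c=M0/2=0, d=(M1−M0)/(6·1)=5/2, b=Δ0−h0·(2M0+M1)/6=-21/2
seg 1: a=-4, c=M1/2=15/2, d=(M2−M1)/(6·2)=-19/8, b=Δ1−h1·(2M1+M2)/6=-3
seg 2: a=1, c=M2/2=-27/4, d=(M3−M2)/(6·1)=9/4, b=Δ2−h2·(2M2+M3)/6=-3/2
t_q=5/2 → seg 1, τ=3/2; S=-4+-3·τ+15/2·τ²+-19/8·τ³=23/64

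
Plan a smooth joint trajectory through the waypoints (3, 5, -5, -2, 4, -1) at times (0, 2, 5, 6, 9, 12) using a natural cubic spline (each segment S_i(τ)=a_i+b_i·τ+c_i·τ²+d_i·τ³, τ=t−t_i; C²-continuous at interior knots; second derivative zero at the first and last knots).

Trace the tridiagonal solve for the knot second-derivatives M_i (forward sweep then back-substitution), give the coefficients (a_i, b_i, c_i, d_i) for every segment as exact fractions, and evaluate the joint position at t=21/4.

Δ: Δ0=1, Δ1=-10/3, Δ2=3, Δ3=2, Δ4=-5/3
row 1: diag=10, rhs=-26; c'=3/10, d'=-13/5
row 2: denom=8−3·3/10=71/10; d'=(38−3·-13/5)/(71/10)=458/71
row 3: denom=8−1·10/71=558/71; d'=(-6−1·458/71)/(558/71)=-442/279
row 4: denom=12−3·71/186=673/62; d'=(-22−3·-442/279)/(673/62)=-3208/2019
back: M4=-3208/2019
back: M3=-442/279−71/186·-3208/2019=-658/673
back: M2=458/71−10/71·-658/673=4434/673
back: M1=-13/5−3/10·4434/673=-3080/673
M: M0=0, M1=-3080/673, M2=4434/673, M3=-658/673, M4=-3208/2019, M5=0
seg 0: a=3, c=M0/2=0, d=(M1−M0)/(6·2)=-770/2019, b=Δ0−h0·(2M0+M1)/6=5099/2019
seg 1: a=5, c=M1/2=-1540/673, d=(M2−M1)/(6·3)=3757/6057, b=Δ1−h1·(2M1+M2)/6=-4141/2019
seg 2: a=-5, c=M2/2=2217/673, d=(M3−M2)/(6·1)=-2546/2019, b=Δ2−h2·(2M2+M3)/6=1952/2019
seg 3: a=-2, c=M3/2=-329/673, d=(M4−M3)/(6·3)=-617/18171, b=Δ3−h3·(2M3+M4)/6=7616/2019
seg 4: a=4, c=M4/2=-1604/2019, d=(M5−M4)/(6·3)=1604/18171, b=Δ4−h4·(2M4+M5)/6=-157/2019
t_q=21/4 → seg 2, τ=1/4; S=-5+1952/2019·τ+2217/673·τ²+-2546/2019·τ³=-98465/21536

  seg 0: a=3 b=5099/2019 c=0 d=-770/2019
  seg 1: a=5 b=-4141/2019 c=-1540/673 d=3757/6057
  seg 2: a=-5 b=1952/2019 c=2217/673 d=-2546/2019
  seg 3: a=-2 b=7616/2019 c=-329/673 d=-617/18171
  seg 4: a=4 b=-157/2019 c=-1604/2019 d=1604/18171
S(21/4) = -98465/21536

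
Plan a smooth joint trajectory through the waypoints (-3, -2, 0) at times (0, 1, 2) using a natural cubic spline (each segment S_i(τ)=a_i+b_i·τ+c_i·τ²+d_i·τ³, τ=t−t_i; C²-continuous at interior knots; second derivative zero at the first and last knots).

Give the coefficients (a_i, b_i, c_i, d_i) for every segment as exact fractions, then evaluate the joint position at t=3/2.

Δ: Δ0=1, Δ1=2
row 1: diag=4, rhs=6; c'=1/4, d'=3/2
back: M1=3/2
M: M0=0, M1=3/2, M2=0
seg 0: a=-3, c=M0/2=0, d=(M1−M0)/(6·1)=1/4, b=Δ0−h0·(2M0+M1)/6=3/4
seg 1: a=-2, c=M1/2=3/4, d=(M2−M1)/(6·1)=-1/4, b=Δ1−h1·(2M1+M2)/6=3/2
t_q=3/2 → seg 1, τ=1/2; S=-2+3/2·τ+3/4·τ²+-1/4·τ³=-35/32

  seg 0: a=-3 b=3/4 c=0 d=1/4
  seg 1: a=-2 b=3/2 c=3/4 d=-1/4
S(3/2) = -35/32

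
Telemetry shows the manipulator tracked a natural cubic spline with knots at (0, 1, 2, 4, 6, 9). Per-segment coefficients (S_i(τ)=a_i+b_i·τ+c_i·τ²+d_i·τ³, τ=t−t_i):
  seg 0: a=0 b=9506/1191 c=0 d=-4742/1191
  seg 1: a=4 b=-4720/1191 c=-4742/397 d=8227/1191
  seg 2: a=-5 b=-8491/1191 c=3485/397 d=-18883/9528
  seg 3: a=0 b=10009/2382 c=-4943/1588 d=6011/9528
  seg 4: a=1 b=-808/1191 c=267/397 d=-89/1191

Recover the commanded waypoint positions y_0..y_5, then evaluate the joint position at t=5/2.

y_0 = S_0(0) = a_0 = 0
y_1 = S_1(0) = a_1 = 4
y_2 = S_2(0) = a_2 = -5
y_3 = S_3(0) = a_3 = 0
y_4 = S_4(0) = a_4 = 1
y_5 = S_4(3) = 3
t_q=5/2 is in segment 2 (τ=1/2); S_2(τ)=-168145/25408

y_0=0 y_1=4 y_2=-5 y_3=0 y_4=1 y_5=3
S(5/2) = -168145/25408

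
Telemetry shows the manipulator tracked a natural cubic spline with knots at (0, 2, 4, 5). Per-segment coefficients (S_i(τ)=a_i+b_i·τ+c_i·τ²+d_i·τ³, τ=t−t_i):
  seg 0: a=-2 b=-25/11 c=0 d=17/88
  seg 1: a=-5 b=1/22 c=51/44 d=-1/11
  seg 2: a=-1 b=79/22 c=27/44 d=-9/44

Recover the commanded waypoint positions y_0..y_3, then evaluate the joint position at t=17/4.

y_0=-2 y_1=-5 y_2=-1 y_3=3
S(17/4) = -189/2816

y_0 = S_0(0) = a_0 = -2
y_1 = S_1(0) = a_1 = -5
y_2 = S_2(0) = a_2 = -1
y_3 = S_2(1) = 3
t_q=17/4 is in segment 2 (τ=1/4); S_2(τ)=-189/2816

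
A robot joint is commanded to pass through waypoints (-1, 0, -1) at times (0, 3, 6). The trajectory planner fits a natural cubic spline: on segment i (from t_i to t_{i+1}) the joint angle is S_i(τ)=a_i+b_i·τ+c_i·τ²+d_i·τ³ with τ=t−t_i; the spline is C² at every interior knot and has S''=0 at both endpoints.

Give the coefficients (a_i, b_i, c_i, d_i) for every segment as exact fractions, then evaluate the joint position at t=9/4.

  seg 0: a=-1 b=1/2 c=0 d=-1/54
  seg 1: a=0 b=0 c=-1/6 d=1/54
S(9/4) = -11/128

Δ: Δ0=1/3, Δ1=-1/3
row 1: diag=12, rhs=-4; c'=1/4, d'=-1/3
back: M1=-1/3
M: M0=0, M1=-1/3, M2=0
seg 0: a=-1, c=M0/2=0, d=(M1−M0)/(6·3)=-1/54, b=Δ0−h0·(2M0+M1)/6=1/2
seg 1: a=0, c=M1/2=-1/6, d=(M2−M1)/(6·3)=1/54, b=Δ1−h1·(2M1+M2)/6=0
t_q=9/4 → seg 0, τ=9/4; S=-1+1/2·τ+0·τ²+-1/54·τ³=-11/128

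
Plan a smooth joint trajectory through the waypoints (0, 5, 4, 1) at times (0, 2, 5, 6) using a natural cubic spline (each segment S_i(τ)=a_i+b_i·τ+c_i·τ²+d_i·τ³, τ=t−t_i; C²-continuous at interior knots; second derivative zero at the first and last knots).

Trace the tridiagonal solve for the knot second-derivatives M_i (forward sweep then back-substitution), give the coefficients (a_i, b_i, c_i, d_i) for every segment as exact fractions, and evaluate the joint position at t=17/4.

Δ: Δ0=5/2, Δ1=-1/3, Δ2=-3
row 1: diag=10, rhs=-17; c'=3/10, d'=-17/10
row 2: denom=8−3·3/10=71/10; d'=(-16−3·-17/10)/(71/10)=-109/71
back: M2=-109/71
back: M1=-17/10−3/10·-109/71=-88/71
M: M0=0, M1=-88/71, M2=-109/71, M3=0
seg 0: a=0, c=M0/2=0, d=(M1−M0)/(6·2)=-22/213, b=Δ0−h0·(2M0+M1)/6=1241/426
seg 1: a=5, c=M1/2=-44/71, d=(M2−M1)/(6·3)=-7/426, b=Δ1−h1·(2M1+M2)/6=713/426
seg 2: a=4, c=M2/2=-109/142, d=(M3−M2)/(6·1)=109/426, b=Δ2−h2·(2M2+M3)/6=-530/213
t_q=17/4 → seg 1, τ=9/4; S=5+713/426·τ+-44/71·τ²+-7/426·τ³=49451/9088

  seg 0: a=0 b=1241/426 c=0 d=-22/213
  seg 1: a=5 b=713/426 c=-44/71 d=-7/426
  seg 2: a=4 b=-530/213 c=-109/142 d=109/426
S(17/4) = 49451/9088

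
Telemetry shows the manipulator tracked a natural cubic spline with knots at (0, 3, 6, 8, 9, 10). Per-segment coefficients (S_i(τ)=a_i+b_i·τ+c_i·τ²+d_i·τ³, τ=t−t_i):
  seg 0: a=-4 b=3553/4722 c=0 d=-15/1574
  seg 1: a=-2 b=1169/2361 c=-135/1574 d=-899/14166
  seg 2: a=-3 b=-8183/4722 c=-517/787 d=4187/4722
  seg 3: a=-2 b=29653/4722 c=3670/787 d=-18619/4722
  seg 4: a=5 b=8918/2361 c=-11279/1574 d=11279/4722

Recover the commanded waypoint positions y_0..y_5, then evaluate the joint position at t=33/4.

y_0=-4 y_1=-2 y_2=-3 y_3=-2 y_4=5 y_5=4
S(33/4) = -20169/100736

y_0 = S_0(0) = a_0 = -4
y_1 = S_1(0) = a_1 = -2
y_2 = S_2(0) = a_2 = -3
y_3 = S_3(0) = a_3 = -2
y_4 = S_4(0) = a_4 = 5
y_5 = S_4(1) = 4
t_q=33/4 is in segment 3 (τ=1/4); S_3(τ)=-20169/100736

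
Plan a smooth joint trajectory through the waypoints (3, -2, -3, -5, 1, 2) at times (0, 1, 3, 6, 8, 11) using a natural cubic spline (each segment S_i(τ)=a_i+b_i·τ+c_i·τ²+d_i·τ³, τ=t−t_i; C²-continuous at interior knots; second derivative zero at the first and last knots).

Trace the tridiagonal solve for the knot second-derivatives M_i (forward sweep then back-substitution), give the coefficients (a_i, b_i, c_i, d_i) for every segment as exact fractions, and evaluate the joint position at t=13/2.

Δ: Δ0=-5, Δ1=-1/2, Δ2=-2/3, Δ3=3, Δ4=1/3
row 1: diag=6, rhs=27; c'=1/3, d'=9/2
row 2: denom=10−2·1/3=28/3; d'=(-1−2·9/2)/(28/3)=-15/14
row 3: denom=10−3·9/28=253/28; d'=(22−3·-15/14)/(253/28)=706/253
row 4: denom=10−2·56/253=2418/253; d'=(-16−2·706/253)/(2418/253)=-70/31
back: M4=-70/31
back: M3=706/253−56/253·-70/31=102/31
back: M2=-15/14−9/28·102/31=-66/31
back: M1=9/2−1/3·-66/31=323/62
M: M0=0, M1=323/62, M2=-66/31, M3=102/31, M4=-70/31, M5=0
seg 0: a=3, c=M0/2=0, d=(M1−M0)/(6·1)=323/372, b=Δ0−h0·(2M0+M1)/6=-2183/372
seg 1: a=-2, c=M1/2=323/124, d=(M2−M1)/(6·2)=-455/744, b=Δ1−h1·(2M1+M2)/6=-607/186
seg 2: a=-3, c=M2/2=-33/31, d=(M3−M2)/(6·3)=28/93, b=Δ2−h2·(2M2+M3)/6=-17/93
seg 3: a=-5, c=M3/2=51/31, d=(M4−M3)/(6·2)=-43/93, b=Δ3−h3·(2M3+M4)/6=145/93
seg 4: a=1, c=M4/2=-35/31, d=(M5−M4)/(6·3)=35/279, b=Δ4−h4·(2M4+M5)/6=241/93
t_q=13/2 → seg 3, τ=1/2; S=-5+145/93·τ+51/31·τ²+-43/93·τ³=-959/248

  seg 0: a=3 b=-2183/372 c=0 d=323/372
  seg 1: a=-2 b=-607/186 c=323/124 d=-455/744
  seg 2: a=-3 b=-17/93 c=-33/31 d=28/93
  seg 3: a=-5 b=145/93 c=51/31 d=-43/93
  seg 4: a=1 b=241/93 c=-35/31 d=35/279
S(13/2) = -959/248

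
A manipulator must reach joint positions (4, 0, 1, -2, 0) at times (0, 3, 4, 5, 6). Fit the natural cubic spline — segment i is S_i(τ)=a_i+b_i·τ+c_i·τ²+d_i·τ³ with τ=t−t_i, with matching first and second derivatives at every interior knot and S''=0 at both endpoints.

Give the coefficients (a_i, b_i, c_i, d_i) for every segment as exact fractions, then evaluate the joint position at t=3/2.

  seg 0: a=4 b=-242/87 c=0 d=14/87
  seg 1: a=0 b=136/87 c=42/29 d=-175/87
  seg 2: a=1 b=-137/87 c=-133/29 d=275/87
  seg 3: a=-2 b=-110/87 c=142/29 d=-142/87
S(3/2) = 43/116

Δ: Δ0=-4/3, Δ1=1, Δ2=-3, Δ3=2
row 1: diag=8, rhs=14; c'=1/8, d'=7/4
row 2: denom=4−1·1/8=31/8; d'=(-24−1·7/4)/(31/8)=-206/31
row 3: denom=4−1·8/31=116/31; d'=(30−1·-206/31)/(116/31)=284/29
back: M3=284/29
back: M2=-206/31−8/31·284/29=-266/29
back: M1=7/4−1/8·-266/29=84/29
M: M0=0, M1=84/29, M2=-266/29, M3=284/29, M4=0
seg 0: a=4, c=M0/2=0, d=(M1−M0)/(6·3)=14/87, b=Δ0−h0·(2M0+M1)/6=-242/87
seg 1: a=0, c=M1/2=42/29, d=(M2−M1)/(6·1)=-175/87, b=Δ1−h1·(2M1+M2)/6=136/87
seg 2: a=1, c=M2/2=-133/29, d=(M3−M2)/(6·1)=275/87, b=Δ2−h2·(2M2+M3)/6=-137/87
seg 3: a=-2, c=M3/2=142/29, d=(M4−M3)/(6·1)=-142/87, b=Δ3−h3·(2M3+M4)/6=-110/87
t_q=3/2 → seg 0, τ=3/2; S=4+-242/87·τ+0·τ²+14/87·τ³=43/116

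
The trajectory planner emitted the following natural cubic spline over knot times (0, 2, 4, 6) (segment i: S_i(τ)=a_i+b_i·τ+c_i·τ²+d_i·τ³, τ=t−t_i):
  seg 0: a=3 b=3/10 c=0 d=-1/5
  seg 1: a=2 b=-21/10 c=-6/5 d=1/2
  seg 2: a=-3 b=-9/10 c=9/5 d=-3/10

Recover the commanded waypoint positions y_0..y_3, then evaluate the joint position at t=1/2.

y_0 = S_0(0) = a_0 = 3
y_1 = S_1(0) = a_1 = 2
y_2 = S_2(0) = a_2 = -3
y_3 = S_2(2) = 0
t_q=1/2 is in segment 0 (τ=1/2); S_0(τ)=25/8

y_0=3 y_1=2 y_2=-3 y_3=0
S(1/2) = 25/8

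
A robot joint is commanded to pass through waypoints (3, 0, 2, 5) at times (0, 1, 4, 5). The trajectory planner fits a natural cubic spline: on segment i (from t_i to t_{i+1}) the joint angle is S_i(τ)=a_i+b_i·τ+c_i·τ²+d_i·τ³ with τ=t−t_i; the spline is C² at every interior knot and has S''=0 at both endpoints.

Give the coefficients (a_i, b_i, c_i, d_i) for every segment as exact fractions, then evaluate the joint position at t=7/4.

Δ: Δ0=-3, Δ1=2/3, Δ2=3
row 1: diag=8, rhs=22; c'=3/8, d'=11/4
row 2: denom=8−3·3/8=55/8; d'=(14−3·11/4)/(55/8)=46/55
back: M2=46/55
back: M1=11/4−3/8·46/55=134/55
M: M0=0, M1=134/55, M2=46/55, M3=0
seg 0: a=3, c=M0/2=0, d=(M1−M0)/(6·1)=67/165, b=Δ0−h0·(2M0+M1)/6=-562/165
seg 1: a=0, c=M1/2=67/55, d=(M2−M1)/(6·3)=-4/45, b=Δ1−h1·(2M1+M2)/6=-361/165
seg 2: a=2, c=M2/2=23/55, d=(M3−M2)/(6·1)=-23/165, b=Δ2−h2·(2M2+M3)/6=449/165
t_q=7/4 → seg 1, τ=3/4; S=0+-361/165·τ+67/55·τ²+-4/45·τ³=-437/440

  seg 0: a=3 b=-562/165 c=0 d=67/165
  seg 1: a=0 b=-361/165 c=67/55 d=-4/45
  seg 2: a=2 b=449/165 c=23/55 d=-23/165
S(7/4) = -437/440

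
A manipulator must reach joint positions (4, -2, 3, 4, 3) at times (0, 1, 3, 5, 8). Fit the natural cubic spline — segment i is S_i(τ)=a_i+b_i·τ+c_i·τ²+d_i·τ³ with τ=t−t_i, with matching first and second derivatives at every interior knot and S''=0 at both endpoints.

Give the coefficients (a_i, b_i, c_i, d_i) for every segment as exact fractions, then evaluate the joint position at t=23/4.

Δ: Δ0=-6, Δ1=5/2, Δ2=1/2, Δ3=-1/3
row 1: diag=6, rhs=51; c'=1/3, d'=17/2
row 2: denom=8−2·1/3=22/3; d'=(-12−2·17/2)/(22/3)=-87/22
row 3: denom=10−2·3/11=104/11; d'=(-5−2·-87/22)/(104/11)=4/13
back: M3=4/13
back: M2=-87/22−3/11·4/13=-105/26
back: M1=17/2−1/3·-105/26=128/13
M: M0=0, M1=128/13, M2=-105/26, M3=4/13, M4=0
seg 0: a=4, c=M0/2=0, d=(M1−M0)/(6·1)=64/39, b=Δ0−h0·(2M0+M1)/6=-298/39
seg 1: a=-2, c=M1/2=64/13, d=(M2−M1)/(6·2)=-361/312, b=Δ1−h1·(2M1+M2)/6=-106/39
seg 2: a=3, c=M2/2=-105/52, d=(M3−M2)/(6·2)=113/312, b=Δ2−h2·(2M2+M3)/6=241/78
seg 3: a=4, c=M3/2=2/13, d=(M4−M3)/(6·3)=-2/117, b=Δ3−h3·(2M3+M4)/6=-25/39
t_q=23/4 → seg 3, τ=3/4; S=4+-25/39·τ+2/13·τ²+-2/117·τ³=1497/416

  seg 0: a=4 b=-298/39 c=0 d=64/39
  seg 1: a=-2 b=-106/39 c=64/13 d=-361/312
  seg 2: a=3 b=241/78 c=-105/52 d=113/312
  seg 3: a=4 b=-25/39 c=2/13 d=-2/117
S(23/4) = 1497/416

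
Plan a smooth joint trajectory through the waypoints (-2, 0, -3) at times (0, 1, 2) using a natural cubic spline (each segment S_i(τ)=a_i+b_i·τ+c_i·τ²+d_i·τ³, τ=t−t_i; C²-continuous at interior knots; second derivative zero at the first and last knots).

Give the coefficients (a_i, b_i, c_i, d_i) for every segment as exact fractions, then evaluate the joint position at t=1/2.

  seg 0: a=-2 b=13/4 c=0 d=-5/4
  seg 1: a=0 b=-1/2 c=-15/4 d=5/4
S(1/2) = -17/32

Δ: Δ0=2, Δ1=-3
row 1: diag=4, rhs=-30; c'=1/4, d'=-15/2
back: M1=-15/2
M: M0=0, M1=-15/2, M2=0
seg 0: a=-2, c=M0/2=0, d=(M1−M0)/(6·1)=-5/4, b=Δ0−h0·(2M0+M1)/6=13/4
seg 1: a=0, c=M1/2=-15/4, d=(M2−M1)/(6·1)=5/4, b=Δ1−h1·(2M1+M2)/6=-1/2
t_q=1/2 → seg 0, τ=1/2; S=-2+13/4·τ+0·τ²+-5/4·τ³=-17/32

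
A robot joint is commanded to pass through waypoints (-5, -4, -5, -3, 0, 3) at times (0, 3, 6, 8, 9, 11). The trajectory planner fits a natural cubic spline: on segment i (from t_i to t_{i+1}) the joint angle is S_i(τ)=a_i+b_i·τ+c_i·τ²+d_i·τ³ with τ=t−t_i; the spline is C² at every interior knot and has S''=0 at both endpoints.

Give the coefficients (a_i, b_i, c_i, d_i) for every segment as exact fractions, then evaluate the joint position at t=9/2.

  seg 0: a=-5 b=676/1199 c=0 d=-829/32373
  seg 1: a=-4 b=-153/1199 c=-829/3597 d=1747/32373
  seg 2: a=-5 b=-64/1199 c=306/1199 d=651/4796
  seg 3: a=-3 b=283/109 c=2565/2398 d=-1597/2398
  seg 4: a=0 b=6565/2398 c=-1113/1199 d=371/2398
S(9/2) = -43431/9592

Δ: Δ0=1/3, Δ1=-1/3, Δ2=1, Δ3=3, Δ4=3/2
row 1: diag=12, rhs=-4; c'=1/4, d'=-1/3
row 2: denom=10−3·1/4=37/4; d'=(8−3·-1/3)/(37/4)=36/37
row 3: denom=6−2·8/37=206/37; d'=(12−2·36/37)/(206/37)=186/103
row 4: denom=6−1·37/206=1199/206; d'=(-9−1·186/103)/(1199/206)=-2226/1199
back: M4=-2226/1199
back: M3=186/103−37/206·-2226/1199=2565/1199
back: M2=36/37−8/37·2565/1199=612/1199
back: M1=-1/3−1/4·612/1199=-1658/3597
M: M0=0, M1=-1658/3597, M2=612/1199, M3=2565/1199, M4=-2226/1199, M5=0
seg 0: a=-5, c=M0/2=0, d=(M1−M0)/(6·3)=-829/32373, b=Δ0−h0·(2M0+M1)/6=676/1199
seg 1: a=-4, c=M1/2=-829/3597, d=(M2−M1)/(6·3)=1747/32373, b=Δ1−h1·(2M1+M2)/6=-153/1199
seg 2: a=-5, c=M2/2=306/1199, d=(M3−M2)/(6·2)=651/4796, b=Δ2−h2·(2M2+M3)/6=-64/1199
seg 3: a=-3, c=M3/2=2565/2398, d=(M4−M3)/(6·1)=-1597/2398, b=Δ3−h3·(2M3+M4)/6=283/109
seg 4: a=0, c=M4/2=-1113/1199, d=(M5−M4)/(6·2)=371/2398, b=Δ4−h4·(2M4+M5)/6=6565/2398
t_q=9/2 → seg 1, τ=3/2; S=-4+-153/1199·τ+-829/3597·τ²+1747/32373·τ³=-43431/9592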